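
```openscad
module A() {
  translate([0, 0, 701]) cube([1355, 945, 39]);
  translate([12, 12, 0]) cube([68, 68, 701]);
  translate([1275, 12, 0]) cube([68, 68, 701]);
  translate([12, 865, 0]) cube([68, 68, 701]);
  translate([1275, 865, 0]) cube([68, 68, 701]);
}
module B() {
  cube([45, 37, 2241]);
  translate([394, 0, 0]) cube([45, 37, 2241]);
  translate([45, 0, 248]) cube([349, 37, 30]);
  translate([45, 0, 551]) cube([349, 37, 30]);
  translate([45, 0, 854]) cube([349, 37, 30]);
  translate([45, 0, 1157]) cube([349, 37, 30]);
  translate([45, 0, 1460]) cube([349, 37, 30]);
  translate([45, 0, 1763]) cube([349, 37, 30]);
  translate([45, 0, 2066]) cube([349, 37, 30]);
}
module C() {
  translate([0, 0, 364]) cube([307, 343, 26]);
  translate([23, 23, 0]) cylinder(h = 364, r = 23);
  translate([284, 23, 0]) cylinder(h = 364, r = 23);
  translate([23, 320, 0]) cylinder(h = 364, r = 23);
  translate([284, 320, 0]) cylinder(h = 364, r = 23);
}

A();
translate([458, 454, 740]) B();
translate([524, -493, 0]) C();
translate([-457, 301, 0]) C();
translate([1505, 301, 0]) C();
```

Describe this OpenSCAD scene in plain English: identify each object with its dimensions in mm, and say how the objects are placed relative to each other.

A is a table with a 1355×945 mm rectangular top, 39 mm thick, top surface at z = 740 mm, supported by four 68×68 mm square legs, each inset 12 mm from the nearest pair of top edges, running from the floor.

B is a straight ladder. Two 45×37 mm vertical rails, 2241 mm tall, stand 439 mm apart (outside-to-outside) with their front faces coplanar on the −y side. 7 rungs, each 37 mm deep and 30 mm tall, span between the inner faces of the rails, front faces flush with the rails. The lowest rung's underside is at z = 248 mm and rungs are spaced 303 mm apart (underside to underside).

C is a four-legged stool. The seat is a 307×343×26 mm slab whose top surface is at z = 390 mm; four round legs, each 46 mm in diameter, run from the floor (z = 0) to the underside of the seat, each leg's axis is inset half a diameter from the nearest pair of seat edges (so the leg's bounding box is flush with the corner).

The ladder is on top of the table, centred. Three stools sit around the table at the −y, −x, +x sides.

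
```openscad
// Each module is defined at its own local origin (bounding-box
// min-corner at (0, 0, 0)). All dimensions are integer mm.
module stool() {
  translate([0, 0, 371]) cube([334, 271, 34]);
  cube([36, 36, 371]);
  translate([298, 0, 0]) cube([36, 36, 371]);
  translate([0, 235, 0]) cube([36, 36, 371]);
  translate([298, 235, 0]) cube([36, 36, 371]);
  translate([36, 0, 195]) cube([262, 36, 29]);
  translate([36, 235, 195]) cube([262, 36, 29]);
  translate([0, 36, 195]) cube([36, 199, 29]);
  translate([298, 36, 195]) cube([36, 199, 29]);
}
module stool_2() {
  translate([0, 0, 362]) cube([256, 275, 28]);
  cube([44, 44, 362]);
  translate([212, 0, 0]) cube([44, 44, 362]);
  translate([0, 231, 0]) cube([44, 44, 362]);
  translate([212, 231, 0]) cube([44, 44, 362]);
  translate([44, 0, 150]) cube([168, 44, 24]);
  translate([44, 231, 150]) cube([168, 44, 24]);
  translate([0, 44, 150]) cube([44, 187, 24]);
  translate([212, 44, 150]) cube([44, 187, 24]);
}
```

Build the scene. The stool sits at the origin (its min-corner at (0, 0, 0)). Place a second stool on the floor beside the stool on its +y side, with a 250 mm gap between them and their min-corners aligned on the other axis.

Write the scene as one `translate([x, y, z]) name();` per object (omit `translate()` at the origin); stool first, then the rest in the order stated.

stool();
translate([0, 521, 0]) stool_2();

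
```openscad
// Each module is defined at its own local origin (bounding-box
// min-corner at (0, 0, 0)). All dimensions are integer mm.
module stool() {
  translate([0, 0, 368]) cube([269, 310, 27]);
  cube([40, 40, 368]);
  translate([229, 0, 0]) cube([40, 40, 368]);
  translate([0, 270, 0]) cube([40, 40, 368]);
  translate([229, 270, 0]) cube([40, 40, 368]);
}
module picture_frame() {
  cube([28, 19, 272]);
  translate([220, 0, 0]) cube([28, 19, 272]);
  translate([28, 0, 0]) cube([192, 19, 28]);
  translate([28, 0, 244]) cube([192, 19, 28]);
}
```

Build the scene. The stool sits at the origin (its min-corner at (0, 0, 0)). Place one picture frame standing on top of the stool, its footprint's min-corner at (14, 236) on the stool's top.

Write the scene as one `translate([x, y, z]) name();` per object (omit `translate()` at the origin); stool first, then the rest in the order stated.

stool();
translate([14, 236, 395]) picture_frame();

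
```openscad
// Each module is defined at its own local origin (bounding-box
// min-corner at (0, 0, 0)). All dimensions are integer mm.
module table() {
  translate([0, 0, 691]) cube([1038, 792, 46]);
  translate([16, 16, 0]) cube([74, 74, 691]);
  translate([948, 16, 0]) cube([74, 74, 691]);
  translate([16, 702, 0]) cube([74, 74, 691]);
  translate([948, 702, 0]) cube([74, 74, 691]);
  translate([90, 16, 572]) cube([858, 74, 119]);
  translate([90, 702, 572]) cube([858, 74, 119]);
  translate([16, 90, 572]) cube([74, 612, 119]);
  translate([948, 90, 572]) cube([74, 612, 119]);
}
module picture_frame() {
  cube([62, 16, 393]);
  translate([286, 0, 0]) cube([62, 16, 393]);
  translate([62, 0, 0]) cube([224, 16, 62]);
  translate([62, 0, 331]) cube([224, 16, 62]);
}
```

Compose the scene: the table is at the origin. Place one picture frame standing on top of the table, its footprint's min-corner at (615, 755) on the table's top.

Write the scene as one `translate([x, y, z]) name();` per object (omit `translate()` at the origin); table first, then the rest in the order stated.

table();
translate([615, 755, 737]) picture_frame();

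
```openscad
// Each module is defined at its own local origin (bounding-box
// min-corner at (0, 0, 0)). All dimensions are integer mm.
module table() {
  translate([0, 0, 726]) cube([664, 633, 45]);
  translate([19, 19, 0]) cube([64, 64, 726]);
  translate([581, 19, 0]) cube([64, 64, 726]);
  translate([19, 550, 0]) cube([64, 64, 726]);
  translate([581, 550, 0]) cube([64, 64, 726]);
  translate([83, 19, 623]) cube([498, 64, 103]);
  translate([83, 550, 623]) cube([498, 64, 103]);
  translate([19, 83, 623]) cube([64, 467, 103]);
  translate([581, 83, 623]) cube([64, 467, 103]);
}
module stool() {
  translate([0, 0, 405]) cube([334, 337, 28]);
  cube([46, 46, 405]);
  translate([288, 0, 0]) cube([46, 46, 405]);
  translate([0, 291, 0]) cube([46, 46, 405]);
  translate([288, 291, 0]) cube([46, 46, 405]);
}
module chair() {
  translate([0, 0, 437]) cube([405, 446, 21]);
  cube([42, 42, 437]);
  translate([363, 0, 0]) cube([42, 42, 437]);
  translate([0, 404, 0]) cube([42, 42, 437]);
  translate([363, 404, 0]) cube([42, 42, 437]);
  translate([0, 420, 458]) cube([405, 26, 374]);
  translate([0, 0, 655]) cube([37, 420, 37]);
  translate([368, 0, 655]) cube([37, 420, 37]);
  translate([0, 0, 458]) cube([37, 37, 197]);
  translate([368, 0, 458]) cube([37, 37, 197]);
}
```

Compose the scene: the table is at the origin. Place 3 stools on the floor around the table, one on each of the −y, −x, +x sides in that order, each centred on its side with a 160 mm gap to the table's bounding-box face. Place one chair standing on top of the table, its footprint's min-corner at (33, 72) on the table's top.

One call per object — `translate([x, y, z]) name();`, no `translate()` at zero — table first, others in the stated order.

table();
translate([165, -497, 0]) stool();
translate([-494, 148, 0]) stool();
translate([824, 148, 0]) stool();
translate([33, 72, 771]) chair();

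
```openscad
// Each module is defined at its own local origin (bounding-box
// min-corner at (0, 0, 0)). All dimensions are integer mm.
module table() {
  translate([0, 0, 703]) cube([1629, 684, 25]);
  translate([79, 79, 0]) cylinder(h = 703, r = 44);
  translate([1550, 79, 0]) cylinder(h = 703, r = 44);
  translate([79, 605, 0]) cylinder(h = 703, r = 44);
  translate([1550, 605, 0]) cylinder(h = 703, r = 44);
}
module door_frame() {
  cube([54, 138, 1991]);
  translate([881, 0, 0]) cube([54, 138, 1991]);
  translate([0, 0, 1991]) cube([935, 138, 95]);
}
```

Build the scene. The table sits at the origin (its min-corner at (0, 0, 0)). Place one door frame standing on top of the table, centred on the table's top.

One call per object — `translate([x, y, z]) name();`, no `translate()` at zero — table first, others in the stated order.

table();
translate([347, 273, 728]) door_frame();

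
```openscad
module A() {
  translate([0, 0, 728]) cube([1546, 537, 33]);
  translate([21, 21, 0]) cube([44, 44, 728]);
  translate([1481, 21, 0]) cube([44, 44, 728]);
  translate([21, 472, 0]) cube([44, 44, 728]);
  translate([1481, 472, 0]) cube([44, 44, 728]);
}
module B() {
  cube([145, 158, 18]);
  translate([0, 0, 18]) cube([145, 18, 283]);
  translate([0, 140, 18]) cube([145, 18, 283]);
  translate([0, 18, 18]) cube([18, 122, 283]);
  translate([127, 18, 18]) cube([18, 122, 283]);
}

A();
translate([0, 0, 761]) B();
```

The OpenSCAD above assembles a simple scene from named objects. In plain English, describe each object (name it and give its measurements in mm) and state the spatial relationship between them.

A is a rectangular dining table. The top is 1546×537×33 mm with its upper surface at z = 761 mm. It stands on four 44×44 mm square legs, each inset 21 mm from the nearest pair of top edges, running from the floor to the underside of the top.

B is an open-topped rectangular box: outside dimensions 145×158×301 mm, with a uniform wall and base thickness of 18 mm. The base is a full 145×158 slab on the floor; four walls sit on top of the base. The front and back walls (the −y and +y sides) span the full width; the two side walls fit between them.

The open box is on top of the table.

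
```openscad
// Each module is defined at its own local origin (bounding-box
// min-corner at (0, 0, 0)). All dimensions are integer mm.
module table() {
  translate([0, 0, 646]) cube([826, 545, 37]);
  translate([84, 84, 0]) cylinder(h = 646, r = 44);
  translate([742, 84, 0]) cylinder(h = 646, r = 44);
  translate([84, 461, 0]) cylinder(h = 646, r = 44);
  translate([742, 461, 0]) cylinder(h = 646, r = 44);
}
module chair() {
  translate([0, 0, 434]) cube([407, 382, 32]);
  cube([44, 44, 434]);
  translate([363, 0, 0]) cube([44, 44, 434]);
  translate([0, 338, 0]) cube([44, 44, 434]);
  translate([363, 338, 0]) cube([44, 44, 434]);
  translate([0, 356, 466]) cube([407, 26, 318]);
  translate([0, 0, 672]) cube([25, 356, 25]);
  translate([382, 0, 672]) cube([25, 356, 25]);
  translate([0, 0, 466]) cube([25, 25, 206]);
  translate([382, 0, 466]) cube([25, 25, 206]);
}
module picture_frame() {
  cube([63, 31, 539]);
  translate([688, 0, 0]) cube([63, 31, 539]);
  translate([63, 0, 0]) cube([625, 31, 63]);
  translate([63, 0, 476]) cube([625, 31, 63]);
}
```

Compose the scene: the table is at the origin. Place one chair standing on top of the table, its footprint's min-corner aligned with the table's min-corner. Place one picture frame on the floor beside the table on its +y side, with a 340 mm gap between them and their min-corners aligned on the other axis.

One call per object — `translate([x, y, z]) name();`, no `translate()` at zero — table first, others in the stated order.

table();
translate([0, 0, 683]) chair();
translate([0, 885, 0]) picture_frame();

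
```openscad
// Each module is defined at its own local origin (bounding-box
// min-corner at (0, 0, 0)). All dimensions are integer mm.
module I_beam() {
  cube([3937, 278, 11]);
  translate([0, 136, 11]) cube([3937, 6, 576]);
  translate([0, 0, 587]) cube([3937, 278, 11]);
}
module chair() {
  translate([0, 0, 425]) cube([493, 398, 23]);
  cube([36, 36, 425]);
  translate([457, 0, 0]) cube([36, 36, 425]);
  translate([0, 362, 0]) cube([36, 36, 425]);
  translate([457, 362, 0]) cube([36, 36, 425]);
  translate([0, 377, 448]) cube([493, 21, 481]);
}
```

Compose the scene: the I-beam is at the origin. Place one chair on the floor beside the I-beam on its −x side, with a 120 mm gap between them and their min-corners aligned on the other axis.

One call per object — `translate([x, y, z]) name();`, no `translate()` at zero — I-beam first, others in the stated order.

I_beam();
translate([-613, 0, 0]) chair();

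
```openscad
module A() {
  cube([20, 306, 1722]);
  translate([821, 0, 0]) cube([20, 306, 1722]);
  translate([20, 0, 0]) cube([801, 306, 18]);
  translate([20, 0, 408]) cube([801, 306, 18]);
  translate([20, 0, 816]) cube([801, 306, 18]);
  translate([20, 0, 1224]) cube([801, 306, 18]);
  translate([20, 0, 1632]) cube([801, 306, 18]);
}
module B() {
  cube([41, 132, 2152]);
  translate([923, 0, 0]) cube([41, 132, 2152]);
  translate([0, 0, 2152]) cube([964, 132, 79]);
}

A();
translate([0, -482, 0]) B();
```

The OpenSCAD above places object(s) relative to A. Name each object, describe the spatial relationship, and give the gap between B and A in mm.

A is a bookshelf. B is a door frame. The door frame is on the floor beside the bookshelf on its −y side. The gap between the door frame and the bookshelf is 350 mm.

The door frame's nearest face is 350 mm from the bookshelf's −y face.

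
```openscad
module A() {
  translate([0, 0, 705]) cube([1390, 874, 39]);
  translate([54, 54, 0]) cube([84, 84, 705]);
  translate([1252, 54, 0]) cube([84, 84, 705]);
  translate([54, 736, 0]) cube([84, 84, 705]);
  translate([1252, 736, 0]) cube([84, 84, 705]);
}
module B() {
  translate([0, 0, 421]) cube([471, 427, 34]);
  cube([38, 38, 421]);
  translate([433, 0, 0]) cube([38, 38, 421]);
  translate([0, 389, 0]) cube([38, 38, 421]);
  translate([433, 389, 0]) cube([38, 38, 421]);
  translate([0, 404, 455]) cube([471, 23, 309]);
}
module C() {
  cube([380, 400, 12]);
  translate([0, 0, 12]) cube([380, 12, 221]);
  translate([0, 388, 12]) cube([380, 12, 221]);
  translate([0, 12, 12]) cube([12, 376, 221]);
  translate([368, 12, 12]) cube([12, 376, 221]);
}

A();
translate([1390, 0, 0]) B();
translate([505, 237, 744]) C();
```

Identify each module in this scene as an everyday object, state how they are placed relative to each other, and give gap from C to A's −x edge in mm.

A is a table. B is a chair. C is an open box. The chair is against the table's +x side, with their −y faces flush. The open box is on top of the table, centred. The gap from the open box to the table's −x edge is 505 mm.

The open box's min-x is at 505; the table's min-x is 0; gap = 505 mm.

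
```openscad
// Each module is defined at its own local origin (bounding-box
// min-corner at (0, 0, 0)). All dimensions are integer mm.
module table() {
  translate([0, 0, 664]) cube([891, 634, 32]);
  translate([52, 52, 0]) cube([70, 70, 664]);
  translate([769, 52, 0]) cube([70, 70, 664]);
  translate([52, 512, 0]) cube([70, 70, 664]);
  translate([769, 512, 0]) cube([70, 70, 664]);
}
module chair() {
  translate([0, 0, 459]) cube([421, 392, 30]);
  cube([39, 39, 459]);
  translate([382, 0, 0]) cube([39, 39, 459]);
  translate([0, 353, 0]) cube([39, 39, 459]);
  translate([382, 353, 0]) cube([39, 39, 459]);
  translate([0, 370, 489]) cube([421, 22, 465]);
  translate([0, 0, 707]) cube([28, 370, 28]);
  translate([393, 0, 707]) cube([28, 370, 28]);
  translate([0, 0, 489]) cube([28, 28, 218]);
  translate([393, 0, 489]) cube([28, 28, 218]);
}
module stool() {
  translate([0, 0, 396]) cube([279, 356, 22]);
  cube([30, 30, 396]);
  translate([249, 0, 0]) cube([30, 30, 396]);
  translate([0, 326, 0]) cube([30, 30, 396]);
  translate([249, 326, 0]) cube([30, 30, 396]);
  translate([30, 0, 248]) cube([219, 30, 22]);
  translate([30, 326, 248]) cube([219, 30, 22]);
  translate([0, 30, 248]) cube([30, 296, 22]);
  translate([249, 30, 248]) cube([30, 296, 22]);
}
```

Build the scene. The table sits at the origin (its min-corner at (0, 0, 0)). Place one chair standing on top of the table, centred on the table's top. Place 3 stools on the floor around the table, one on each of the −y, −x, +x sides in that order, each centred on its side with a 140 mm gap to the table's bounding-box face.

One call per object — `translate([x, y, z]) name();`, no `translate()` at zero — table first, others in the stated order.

table();
translate([235, 121, 696]) chair();
translate([306, -496, 0]) stool();
translate([-419, 139, 0]) stool();
translate([1031, 139, 0]) stool();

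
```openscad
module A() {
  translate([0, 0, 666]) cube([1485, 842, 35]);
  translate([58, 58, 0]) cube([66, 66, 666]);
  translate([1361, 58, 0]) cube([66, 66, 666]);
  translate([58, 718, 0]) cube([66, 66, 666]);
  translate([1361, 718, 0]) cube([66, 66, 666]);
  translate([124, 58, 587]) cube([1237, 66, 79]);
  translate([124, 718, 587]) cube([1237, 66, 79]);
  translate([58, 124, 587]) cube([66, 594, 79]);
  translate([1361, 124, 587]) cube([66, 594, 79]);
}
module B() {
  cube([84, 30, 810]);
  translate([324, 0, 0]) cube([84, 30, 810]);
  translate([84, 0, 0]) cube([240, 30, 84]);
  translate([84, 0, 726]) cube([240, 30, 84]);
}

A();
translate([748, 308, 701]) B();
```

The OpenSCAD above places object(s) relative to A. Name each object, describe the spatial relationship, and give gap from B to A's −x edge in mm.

A is a table. B is a picture frame. The picture frame is on top of the table. The gap from the picture frame to the table's −x edge is 748 mm.

The picture frame's min-x is at 748; the table's min-x is 0; gap = 748 mm.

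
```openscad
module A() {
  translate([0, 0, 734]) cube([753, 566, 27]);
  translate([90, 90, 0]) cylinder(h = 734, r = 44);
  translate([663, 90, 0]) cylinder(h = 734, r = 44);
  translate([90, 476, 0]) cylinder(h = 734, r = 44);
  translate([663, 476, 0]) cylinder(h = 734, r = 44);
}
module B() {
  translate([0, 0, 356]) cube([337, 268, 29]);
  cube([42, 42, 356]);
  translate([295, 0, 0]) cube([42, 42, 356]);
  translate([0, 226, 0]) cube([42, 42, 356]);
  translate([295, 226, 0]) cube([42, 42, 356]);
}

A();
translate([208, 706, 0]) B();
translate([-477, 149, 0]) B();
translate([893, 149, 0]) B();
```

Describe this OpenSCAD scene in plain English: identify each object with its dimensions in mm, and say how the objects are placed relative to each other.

A is a rectangular dining table. The top is 753×566×27 mm with its upper surface at z = 761 mm. It stands on four round legs of 88 mm diameter, each leg's bounding box inset 46 mm from the nearest pair of top edges, running from the floor to the underside of the top.

B is a simple wooden stool: a rectangular seat 337 mm (x) by 268 mm (y), 29 mm thick, top face at z = 385 mm, on four square legs, each 42×42 mm in cross-section. The legs rest on z = 0, each flush with a corner of the seat.

Three stools sit around the table at the +y, −x, +x sides.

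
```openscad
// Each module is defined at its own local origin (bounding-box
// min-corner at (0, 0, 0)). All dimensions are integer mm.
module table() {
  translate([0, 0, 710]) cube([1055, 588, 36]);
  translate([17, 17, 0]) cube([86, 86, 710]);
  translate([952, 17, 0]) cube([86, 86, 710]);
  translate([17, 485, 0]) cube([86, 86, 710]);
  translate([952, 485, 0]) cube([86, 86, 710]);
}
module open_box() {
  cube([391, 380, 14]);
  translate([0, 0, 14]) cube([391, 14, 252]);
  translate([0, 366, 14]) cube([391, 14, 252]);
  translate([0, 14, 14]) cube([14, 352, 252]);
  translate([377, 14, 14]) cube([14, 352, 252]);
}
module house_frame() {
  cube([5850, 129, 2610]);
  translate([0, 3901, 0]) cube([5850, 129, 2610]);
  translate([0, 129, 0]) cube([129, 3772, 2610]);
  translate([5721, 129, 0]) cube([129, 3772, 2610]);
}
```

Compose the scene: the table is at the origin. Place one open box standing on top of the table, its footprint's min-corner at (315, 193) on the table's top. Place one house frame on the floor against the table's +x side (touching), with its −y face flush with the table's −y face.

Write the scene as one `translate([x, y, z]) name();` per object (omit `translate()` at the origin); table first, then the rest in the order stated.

table();
translate([315, 193, 746]) open_box();
translate([1055, 0, 0]) house_frame();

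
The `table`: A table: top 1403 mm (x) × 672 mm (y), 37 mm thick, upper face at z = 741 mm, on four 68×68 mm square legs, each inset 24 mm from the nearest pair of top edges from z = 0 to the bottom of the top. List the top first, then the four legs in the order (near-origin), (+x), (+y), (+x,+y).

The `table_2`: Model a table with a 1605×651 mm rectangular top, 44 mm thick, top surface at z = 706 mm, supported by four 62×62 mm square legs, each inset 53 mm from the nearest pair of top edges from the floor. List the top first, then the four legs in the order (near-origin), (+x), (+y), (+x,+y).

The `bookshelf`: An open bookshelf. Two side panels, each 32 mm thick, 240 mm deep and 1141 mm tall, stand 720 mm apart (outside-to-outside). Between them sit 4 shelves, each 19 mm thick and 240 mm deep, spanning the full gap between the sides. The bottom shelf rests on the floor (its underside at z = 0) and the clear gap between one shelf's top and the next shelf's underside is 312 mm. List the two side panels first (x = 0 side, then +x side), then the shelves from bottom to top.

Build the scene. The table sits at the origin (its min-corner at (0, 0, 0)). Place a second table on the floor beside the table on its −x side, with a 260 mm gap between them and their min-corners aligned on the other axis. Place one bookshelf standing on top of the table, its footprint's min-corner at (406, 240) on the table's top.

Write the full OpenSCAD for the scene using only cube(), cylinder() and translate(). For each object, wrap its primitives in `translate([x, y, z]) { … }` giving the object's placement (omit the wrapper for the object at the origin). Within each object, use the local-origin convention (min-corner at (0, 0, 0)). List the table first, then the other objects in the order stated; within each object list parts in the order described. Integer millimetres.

translate([0, 0, 704]) cube([1403, 672, 37]);
translate([24, 24, 0]) cube([68, 68, 704]);
translate([1311, 24, 0]) cube([68, 68, 704]);
translate([24, 580, 0]) cube([68, 68, 704]);
translate([1311, 580, 0]) cube([68, 68, 704]);
translate([-1865, 0, 0]) {
  translate([0, 0, 662]) cube([1605, 651, 44]);
  translate([53, 53, 0]) cube([62, 62, 662]);
  translate([1490, 53, 0]) cube([62, 62, 662]);
  translate([53, 536, 0]) cube([62, 62, 662]);
  translate([1490, 536, 0]) cube([62, 62, 662]);
}
translate([406, 240, 741]) {
  cube([32, 240, 1141]);
  translate([688, 0, 0]) cube([32, 240, 1141]);
  translate([32, 0, 0]) cube([656, 240, 19]);
  translate([32, 0, 331]) cube([656, 240, 19]);
  translate([32, 0, 662]) cube([656, 240, 19]);
  translate([32, 0, 993]) cube([656, 240, 19]);
}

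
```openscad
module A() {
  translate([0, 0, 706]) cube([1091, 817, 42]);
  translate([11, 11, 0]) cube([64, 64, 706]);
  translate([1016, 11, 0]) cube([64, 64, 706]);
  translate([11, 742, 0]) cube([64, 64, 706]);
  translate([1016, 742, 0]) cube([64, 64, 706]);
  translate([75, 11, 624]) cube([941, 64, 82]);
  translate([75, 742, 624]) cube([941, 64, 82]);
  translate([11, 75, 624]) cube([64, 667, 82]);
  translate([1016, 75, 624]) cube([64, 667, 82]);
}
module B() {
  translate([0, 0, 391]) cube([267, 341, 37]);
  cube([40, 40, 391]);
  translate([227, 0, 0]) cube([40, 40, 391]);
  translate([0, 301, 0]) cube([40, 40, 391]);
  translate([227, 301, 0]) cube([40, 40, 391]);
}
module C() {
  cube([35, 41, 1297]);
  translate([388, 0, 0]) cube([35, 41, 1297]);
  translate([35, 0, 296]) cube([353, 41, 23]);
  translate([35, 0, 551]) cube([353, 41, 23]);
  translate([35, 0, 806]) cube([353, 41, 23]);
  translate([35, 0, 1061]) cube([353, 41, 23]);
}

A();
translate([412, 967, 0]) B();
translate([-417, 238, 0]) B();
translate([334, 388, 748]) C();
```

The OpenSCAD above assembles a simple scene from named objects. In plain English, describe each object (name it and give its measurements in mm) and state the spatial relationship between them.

A is a rectangular dining table. The top is 1091×817×42 mm with its upper surface at z = 748 mm. It stands on four 64×64 mm square legs, each inset 11 mm from the nearest pair of top edges, running from the floor to the underside of the top. Four apron rails, 64 mm thick and 82 mm tall, run between adjacent legs with their top edges flush with the underside of the top and their outer faces flush with the legs' outer faces.

B is a four-legged stool. The seat is a 267×341×37 mm slab whose top surface is at z = 428 mm; four square legs, each 40×40 mm in cross-section, run from the floor (z = 0) to the underside of the seat, each flush with a corner of the seat.

C is a straight ladder. Two 35×41 mm vertical rails, 1297 mm tall, stand 423 mm apart (outside-to-outside) with their front faces coplanar on the −y side. 4 rungs, each 41 mm deep and 23 mm tall, span between the inner faces of the rails, front faces flush with the rails. The lowest rung's underside is at z = 296 mm and rungs are spaced 255 mm apart (underside to underside).

Two stools sit around the table at the +y, −x sides. The ladder is on top of the table, centred.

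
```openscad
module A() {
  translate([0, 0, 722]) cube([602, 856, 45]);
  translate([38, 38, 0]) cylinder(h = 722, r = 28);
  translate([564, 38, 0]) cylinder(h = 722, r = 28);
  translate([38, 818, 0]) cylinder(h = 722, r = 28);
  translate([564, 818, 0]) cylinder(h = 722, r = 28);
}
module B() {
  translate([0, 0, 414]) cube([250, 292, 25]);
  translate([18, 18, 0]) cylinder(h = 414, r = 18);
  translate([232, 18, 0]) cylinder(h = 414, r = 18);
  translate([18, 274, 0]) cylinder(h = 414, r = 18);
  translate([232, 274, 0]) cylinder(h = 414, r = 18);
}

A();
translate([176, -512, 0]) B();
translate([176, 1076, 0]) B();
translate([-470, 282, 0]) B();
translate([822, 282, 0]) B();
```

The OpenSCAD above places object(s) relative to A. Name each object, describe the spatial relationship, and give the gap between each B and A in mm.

Each stool's nearest face is 220 mm from the table's bounding box.

A is a table. B is a stool. Four stools sit around the table at the −y, +y, −x, +x sides. The gap between each stool and the table is 220 mm.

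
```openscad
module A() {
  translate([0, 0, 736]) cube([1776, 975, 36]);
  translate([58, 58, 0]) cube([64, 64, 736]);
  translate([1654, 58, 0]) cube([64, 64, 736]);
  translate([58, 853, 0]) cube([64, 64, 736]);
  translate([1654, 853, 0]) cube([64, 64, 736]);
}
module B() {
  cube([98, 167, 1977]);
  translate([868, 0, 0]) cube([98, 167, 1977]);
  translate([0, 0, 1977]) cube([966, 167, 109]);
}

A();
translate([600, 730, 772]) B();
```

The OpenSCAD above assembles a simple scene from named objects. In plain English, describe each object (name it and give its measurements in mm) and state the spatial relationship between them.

A is a table: top 1776 mm (x) × 975 mm (y), 36 mm thick, upper face at z = 772 mm, on four 64×64 mm square legs, each inset 58 mm from the nearest pair of top edges, running from z = 0 to the bottom of the top.

B is a door frame. The clear opening is 770 mm wide and 1977 mm high. Two 98 mm wide jambs, 167 mm deep, stand either side of the opening from the floor to the top of the opening. A 109 mm thick head sits across the top of both jambs, spanning the full outside width of the frame.

The door frame is on top of the table.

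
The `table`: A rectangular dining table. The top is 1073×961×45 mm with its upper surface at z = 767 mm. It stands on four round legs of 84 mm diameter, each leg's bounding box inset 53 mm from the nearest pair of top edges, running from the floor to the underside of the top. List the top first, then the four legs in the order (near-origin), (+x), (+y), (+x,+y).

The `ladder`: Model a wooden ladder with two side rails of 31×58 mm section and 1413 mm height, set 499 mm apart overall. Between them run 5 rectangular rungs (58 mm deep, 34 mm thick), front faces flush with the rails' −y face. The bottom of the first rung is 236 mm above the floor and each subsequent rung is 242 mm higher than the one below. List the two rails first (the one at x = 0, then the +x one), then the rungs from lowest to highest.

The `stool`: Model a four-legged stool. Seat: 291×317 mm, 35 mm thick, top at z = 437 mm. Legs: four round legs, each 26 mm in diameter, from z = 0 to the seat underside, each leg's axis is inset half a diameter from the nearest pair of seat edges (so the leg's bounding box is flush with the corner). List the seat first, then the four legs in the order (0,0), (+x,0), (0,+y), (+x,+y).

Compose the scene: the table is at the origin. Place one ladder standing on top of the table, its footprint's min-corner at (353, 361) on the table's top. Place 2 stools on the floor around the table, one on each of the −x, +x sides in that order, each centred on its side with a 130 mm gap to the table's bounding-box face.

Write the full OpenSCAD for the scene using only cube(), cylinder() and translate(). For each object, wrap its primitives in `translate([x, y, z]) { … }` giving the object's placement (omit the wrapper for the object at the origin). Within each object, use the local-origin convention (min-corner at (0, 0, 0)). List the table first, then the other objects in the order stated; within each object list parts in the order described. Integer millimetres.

translate([0, 0, 722]) cube([1073, 961, 45]);
translate([95, 95, 0]) cylinder(h = 722, r = 42);
translate([978, 95, 0]) cylinder(h = 722, r = 42);
translate([95, 866, 0]) cylinder(h = 722, r = 42);
translate([978, 866, 0]) cylinder(h = 722, r = 42);
translate([353, 361, 767]) {
  cube([31, 58, 1413]);
  translate([468, 0, 0]) cube([31, 58, 1413]);
  translate([31, 0, 236]) cube([437, 58, 34]);
  translate([31, 0, 478]) cube([437, 58, 34]);
  translate([31, 0, 720]) cube([437, 58, 34]);
  translate([31, 0, 962]) cube([437, 58, 34]);
  translate([31, 0, 1204]) cube([437, 58, 34]);
}
translate([-421, 322, 0]) {
  translate([0, 0, 402]) cube([291, 317, 35]);
  translate([13, 13, 0]) cylinder(h = 402, r = 13);
  translate([278, 13, 0]) cylinder(h = 402, r = 13);
  translate([13, 304, 0]) cylinder(h = 402, r = 13);
  translate([278, 304, 0]) cylinder(h = 402, r = 13);
}
translate([1203, 322, 0]) {
  translate([0, 0, 402]) cube([291, 317, 35]);
  translate([13, 13, 0]) cylinder(h = 402, r = 13);
  translate([278, 13, 0]) cylinder(h = 402, r = 13);
  translate([13, 304, 0]) cylinder(h = 402, r = 13);
  translate([278, 304, 0]) cylinder(h = 402, r = 13);
}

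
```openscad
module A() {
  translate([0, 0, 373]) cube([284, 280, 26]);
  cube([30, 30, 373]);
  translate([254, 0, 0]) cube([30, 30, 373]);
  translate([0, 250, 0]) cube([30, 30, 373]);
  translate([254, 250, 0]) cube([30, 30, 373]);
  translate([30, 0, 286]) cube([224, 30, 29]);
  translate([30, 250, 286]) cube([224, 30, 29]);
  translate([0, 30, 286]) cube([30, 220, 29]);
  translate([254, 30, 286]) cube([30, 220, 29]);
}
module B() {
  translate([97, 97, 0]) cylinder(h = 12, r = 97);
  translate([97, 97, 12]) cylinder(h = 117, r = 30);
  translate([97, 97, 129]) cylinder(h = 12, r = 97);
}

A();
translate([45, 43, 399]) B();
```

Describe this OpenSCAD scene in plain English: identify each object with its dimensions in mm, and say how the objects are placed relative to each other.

A is a four-legged stool. The seat is 284×280 mm, 26 mm thick, top at z = 399 mm. It stands on four square legs, each 30×30 mm in cross-section, from z = 0 to the seat underside, each flush with a corner of the seat. Four stretchers, 30 mm wide and 29 mm tall, connect adjacent legs with their undersides at z = 286 mm, each running between the inner faces of the legs it joins and aligned with the legs' outer faces on the other axis.

B is a spool: two coaxial disc flanges of radius 97 mm and thickness 12 mm, joined by a core cylinder of radius 30 mm and height 117 mm. The lower flange rests on z = 0 and the three cylinders share a vertical axis.

The spool is on top of the stool, centred.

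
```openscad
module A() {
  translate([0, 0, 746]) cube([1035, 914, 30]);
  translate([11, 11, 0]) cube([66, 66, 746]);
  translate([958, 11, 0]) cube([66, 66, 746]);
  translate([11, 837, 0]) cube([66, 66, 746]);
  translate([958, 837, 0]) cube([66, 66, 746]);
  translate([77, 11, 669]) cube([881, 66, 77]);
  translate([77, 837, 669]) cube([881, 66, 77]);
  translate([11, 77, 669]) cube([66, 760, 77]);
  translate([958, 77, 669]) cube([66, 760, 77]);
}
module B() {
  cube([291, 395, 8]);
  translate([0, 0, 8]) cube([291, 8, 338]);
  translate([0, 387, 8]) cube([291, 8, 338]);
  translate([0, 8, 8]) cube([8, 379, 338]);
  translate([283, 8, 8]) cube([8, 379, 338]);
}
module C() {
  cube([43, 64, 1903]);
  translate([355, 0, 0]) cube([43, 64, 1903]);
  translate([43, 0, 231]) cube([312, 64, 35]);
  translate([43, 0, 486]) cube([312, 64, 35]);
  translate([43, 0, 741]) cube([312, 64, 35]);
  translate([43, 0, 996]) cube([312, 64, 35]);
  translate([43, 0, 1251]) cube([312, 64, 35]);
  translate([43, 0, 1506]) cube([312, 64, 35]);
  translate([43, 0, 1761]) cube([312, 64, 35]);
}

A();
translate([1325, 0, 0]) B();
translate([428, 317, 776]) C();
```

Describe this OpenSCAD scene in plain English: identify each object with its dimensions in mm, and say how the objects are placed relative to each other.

A is a rectangular dining table. The top is 1035×914×30 mm with its upper surface at z = 776 mm. It stands on four 66×66 mm square legs, each inset 11 mm from the nearest pair of top edges, running from the floor to the underside of the top. Four apron rails, 66 mm thick and 77 mm tall, run between adjacent legs with their top edges flush with the underside of the top and their outer faces flush with the legs' outer faces.

B is an open-topped rectangular box: outside dimensions 291×395×346 mm, with a uniform wall and base thickness of 8 mm. The base is a full 291×395 slab on the floor; four walls sit on top of the base. The front and back walls (the −y and +y sides) span the full width; the two side walls fit between them.

C is a straight ladder. Two 43×64 mm vertical rails, 1903 mm tall, stand 398 mm apart (outside-to-outside) with their front faces coplanar on the −y side. 7 rungs, each 64 mm deep and 35 mm tall, span between the inner faces of the rails, front faces flush with the rails. The lowest rung's underside is at z = 231 mm and rungs are spaced 255 mm apart (underside to underside).

The open box is on the floor beside the table on its +x side. The ladder is on top of the table.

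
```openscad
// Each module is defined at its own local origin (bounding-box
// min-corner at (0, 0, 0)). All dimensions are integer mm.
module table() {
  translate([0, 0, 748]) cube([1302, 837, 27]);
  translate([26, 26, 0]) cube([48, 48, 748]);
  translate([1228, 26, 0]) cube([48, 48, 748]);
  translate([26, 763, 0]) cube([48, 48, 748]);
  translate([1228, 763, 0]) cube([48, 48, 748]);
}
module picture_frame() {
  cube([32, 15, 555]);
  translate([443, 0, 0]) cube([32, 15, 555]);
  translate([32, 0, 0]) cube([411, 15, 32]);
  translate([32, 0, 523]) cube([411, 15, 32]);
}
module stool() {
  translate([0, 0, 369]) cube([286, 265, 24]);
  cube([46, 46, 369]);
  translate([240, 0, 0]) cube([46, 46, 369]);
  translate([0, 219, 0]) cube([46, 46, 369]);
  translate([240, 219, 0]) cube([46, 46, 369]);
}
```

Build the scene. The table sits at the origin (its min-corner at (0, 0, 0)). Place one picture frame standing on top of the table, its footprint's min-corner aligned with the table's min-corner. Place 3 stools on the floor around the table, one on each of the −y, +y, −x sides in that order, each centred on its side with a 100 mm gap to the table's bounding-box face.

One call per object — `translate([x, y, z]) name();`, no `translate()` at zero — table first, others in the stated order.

table();
translate([0, 0, 775]) picture_frame();
translate([508, -365, 0]) stool();
translate([508, 937, 0]) stool();
translate([-386, 286, 0]) stool();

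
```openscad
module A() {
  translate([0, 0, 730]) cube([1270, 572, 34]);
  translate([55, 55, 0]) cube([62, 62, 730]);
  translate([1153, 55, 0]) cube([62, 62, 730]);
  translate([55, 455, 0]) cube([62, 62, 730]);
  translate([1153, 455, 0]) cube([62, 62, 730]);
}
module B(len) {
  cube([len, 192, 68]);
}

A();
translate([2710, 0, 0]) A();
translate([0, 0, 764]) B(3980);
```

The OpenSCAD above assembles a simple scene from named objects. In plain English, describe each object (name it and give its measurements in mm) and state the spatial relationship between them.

A is a table with a 1270×572 mm rectangular top, 34 mm thick, top surface at z = 764 mm, supported by four 62×62 mm square legs, each inset 55 mm from the nearest pair of top edges, running from the floor.

B is a rectangular beam 3980 mm long (x), 192 mm deep (y), 68 mm thick (z).

The beam spans the tops of two tables placed 1440 mm apart, resting at z = 764 mm.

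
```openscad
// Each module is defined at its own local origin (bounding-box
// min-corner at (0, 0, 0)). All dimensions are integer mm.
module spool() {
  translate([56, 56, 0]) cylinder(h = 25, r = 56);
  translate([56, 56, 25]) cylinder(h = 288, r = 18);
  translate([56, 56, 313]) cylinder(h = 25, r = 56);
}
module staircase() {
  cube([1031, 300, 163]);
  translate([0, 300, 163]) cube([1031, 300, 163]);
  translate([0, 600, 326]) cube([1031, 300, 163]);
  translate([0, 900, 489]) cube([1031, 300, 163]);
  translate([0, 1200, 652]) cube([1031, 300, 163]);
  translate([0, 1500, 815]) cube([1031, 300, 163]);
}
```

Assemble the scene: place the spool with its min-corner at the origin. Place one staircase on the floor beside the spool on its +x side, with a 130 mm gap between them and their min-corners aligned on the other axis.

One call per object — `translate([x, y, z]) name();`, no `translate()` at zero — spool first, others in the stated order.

spool();
translate([242, 0, 0]) staircase();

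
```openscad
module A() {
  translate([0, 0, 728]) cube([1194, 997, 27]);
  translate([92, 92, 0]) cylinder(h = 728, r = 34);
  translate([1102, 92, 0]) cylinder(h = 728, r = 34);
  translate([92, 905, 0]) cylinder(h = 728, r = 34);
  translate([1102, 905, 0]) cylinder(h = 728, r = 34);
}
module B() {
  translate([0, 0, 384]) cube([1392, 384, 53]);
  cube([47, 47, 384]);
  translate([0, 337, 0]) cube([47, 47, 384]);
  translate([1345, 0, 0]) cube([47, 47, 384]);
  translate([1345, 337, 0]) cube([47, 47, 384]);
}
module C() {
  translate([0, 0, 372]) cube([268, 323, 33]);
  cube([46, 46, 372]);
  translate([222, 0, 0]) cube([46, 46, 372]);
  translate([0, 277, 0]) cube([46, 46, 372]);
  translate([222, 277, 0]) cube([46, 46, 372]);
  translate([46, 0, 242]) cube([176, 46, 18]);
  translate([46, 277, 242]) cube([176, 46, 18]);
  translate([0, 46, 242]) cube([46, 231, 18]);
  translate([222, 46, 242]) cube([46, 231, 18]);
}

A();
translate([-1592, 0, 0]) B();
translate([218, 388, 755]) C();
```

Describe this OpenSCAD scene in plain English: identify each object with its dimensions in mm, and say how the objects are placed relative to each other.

A is a table with a 1194×997 mm rectangular top, 27 mm thick, top surface at z = 755 mm, supported by four round legs of 68 mm diameter, each leg's bounding box inset 58 mm from the nearest pair of top edges, running from the floor.

B is a bench: a 1392×384 mm seat slab, 53 mm thick, top at z = 437 mm, on four 47×47 mm square legs flush with the seat corners and standing on z = 0.

C is a four-legged stool. The seat is 268×323 mm, 33 mm thick, top at z = 405 mm. It stands on four square legs, each 46×46 mm in cross-section, from z = 0 to the seat underside, each flush with a corner of the seat. Four stretchers, 46 mm wide and 18 mm tall, connect adjacent legs with their undersides at z = 242 mm, each running between the inner faces of the legs it joins and aligned with the legs' outer faces on the other axis.

The bench is on the floor beside the table on its −x side. The stool is on top of the table.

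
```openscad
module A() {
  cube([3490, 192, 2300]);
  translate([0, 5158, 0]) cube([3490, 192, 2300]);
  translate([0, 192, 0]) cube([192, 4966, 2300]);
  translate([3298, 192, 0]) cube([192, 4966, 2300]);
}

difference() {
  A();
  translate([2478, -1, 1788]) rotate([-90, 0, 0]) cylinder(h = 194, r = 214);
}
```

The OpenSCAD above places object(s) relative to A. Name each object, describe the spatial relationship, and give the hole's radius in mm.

A is a house frame. The house frame has a circular hole through its front wall. The hole's radius is 214 mm.

The subtracted cylinder has r = 214 mm.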